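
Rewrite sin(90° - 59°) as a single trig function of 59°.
sin(90° - 59°) = cos(59°)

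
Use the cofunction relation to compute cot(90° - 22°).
cot(90° - 22°) = tan(22°) = 0.404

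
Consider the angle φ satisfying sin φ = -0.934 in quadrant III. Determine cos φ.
cos φ = ±√(1 - sin²φ) = -0.3573 (negative in QIII)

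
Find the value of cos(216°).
cos(216°) = -0.809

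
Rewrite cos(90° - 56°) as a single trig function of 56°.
cos(90° - 56°) = sin(56°)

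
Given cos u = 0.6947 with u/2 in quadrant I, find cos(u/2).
cos(u/2) = ±√((1 + cos u)/2); positive since u/2 ∈ QI, so cos(u/2) = 0.9205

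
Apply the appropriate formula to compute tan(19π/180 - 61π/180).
tan(19π/180 - 61π/180) = (tan 19π/180 - tan 61π/180)/(1 + tan 19π/180 tan 61π/180) = -0.9004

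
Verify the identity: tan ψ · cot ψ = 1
LHS = (sin ψ/cos ψ) · (cos ψ/sin ψ) = 1 = RHS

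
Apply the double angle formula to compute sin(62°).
sin(62°) = 2 sin 31° cos 31° = 0.8829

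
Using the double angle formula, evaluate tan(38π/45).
tan(38π/45) = 2 tan 19π/45 / (1 - tan²19π/45) = -0.5317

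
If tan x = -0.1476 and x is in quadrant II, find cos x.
cos x = -0.9893 (using tan²x + 1 = sec²x)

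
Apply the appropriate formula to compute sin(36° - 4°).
sin(36° - 4°) = sin 36° cos 4° - cos 36° sin 4° = 0.5299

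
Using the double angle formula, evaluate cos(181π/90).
cos(181π/90) = cos²181π/180 - sin²181π/180 = 0.9994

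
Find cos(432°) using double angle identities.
cos(432°) = cos²216° - sin²216° = 0.309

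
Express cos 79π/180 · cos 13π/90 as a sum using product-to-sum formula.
cos 79π/180 cos 13π/90 = (1/2)[cos(79π/180-13π/90) + cos(79π/180+13π/90)]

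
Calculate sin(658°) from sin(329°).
sin(658°) = 2 sin 329° cos 329° = -0.8829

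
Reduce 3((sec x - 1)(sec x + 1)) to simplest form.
3((sec x - 1)(sec x + 1)) = 3(tan²x) (using Diff. of squares)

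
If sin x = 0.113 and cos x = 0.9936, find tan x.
tan x = sin x / cos x = 0.1137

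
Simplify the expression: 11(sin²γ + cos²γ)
11(sin²γ + cos²γ) = 11 (using Pythagorean identity)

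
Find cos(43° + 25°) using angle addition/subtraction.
cos(43° + 25°) = cos 43° cos 25° - sin 43° sin 25° = 0.3746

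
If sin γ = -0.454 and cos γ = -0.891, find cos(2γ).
cos(2γ) = cos²γ - sin²γ = 0.5878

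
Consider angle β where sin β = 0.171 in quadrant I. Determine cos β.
cos β = √(1 - sin²β) = 0.9853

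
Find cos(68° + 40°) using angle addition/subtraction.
cos(68° + 40°) = cos 68° cos 40° - sin 68° sin 40° = -0.309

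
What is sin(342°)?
sin(342°) = -0.309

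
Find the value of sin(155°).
sin(155°) = 0.4226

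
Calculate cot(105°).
cot(105°) = -(2-√3)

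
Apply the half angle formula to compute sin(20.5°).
sin(20.5°) = √((1 - cos 41°)/2) = 0.3502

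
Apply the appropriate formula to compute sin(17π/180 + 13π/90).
sin(17π/180 + 13π/90) = sin 17π/180 cos 13π/90 + cos 17π/180 sin 13π/90 = 0.682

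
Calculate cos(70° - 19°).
cos(70° - 19°) = cos 70° cos 19° + sin 70° sin 19° = 0.6293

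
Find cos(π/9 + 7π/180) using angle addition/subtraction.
cos(π/9 + 7π/180) = cos π/9 cos 7π/180 - sin π/9 sin 7π/180 = 0.891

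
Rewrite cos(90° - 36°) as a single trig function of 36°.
cos(90° - 36°) = sin(36°)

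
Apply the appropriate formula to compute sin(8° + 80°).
sin(8° + 80°) = sin 8° cos 80° + cos 8° sin 80° = 0.9994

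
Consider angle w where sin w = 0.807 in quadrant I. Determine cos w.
cos w = √(1 - sin²w) = 0.5906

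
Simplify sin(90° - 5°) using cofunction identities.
sin(90° - 5°) = cos(5°)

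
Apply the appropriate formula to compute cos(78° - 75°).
cos(78° - 75°) = cos 78° cos 75° + sin 78° sin 75° = 0.9986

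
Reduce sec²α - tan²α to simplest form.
sec²α - tan²α = 1 (using Pythagorean identity)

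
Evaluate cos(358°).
cos(358°) = 0.9994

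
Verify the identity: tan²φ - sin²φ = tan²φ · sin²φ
LHS = sin²φ/cos²φ - sin²φ = sin²φ(1/cos²φ - 1) = sin²φ · (1 - cos²φ)/cos²φ = sin²φ · sin²φ/cos²φ = sin²φ · tan²φ = RHS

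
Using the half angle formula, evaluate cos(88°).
cos(88°) = √((1 + cos 176°)/2) = 0.0349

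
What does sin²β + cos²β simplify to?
sin²β + cos²β = 1 (using Pythagorean identity)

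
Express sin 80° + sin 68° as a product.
sin 80° + sin 68° = 2 sin(74°) cos(6°)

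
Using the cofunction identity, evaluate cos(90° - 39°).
cos(90° - 39°) = sin(39°) = 0.6293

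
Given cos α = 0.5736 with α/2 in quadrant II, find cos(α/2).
cos(α/2) = ±√((1 + cos α)/2); negative since α/2 ∈ QII, so cos(α/2) = -0.887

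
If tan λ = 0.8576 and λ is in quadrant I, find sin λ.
sin λ = 0.651 (using tan²λ + 1 = sec²λ)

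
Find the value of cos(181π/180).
cos(181π/180) = -0.9998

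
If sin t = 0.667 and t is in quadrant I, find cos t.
cos t = 0.7451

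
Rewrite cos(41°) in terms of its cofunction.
cos(41°) = sin(90° - 41°) = sin(49°)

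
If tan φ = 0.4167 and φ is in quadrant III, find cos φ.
cos φ = -0.9231 (using tan²φ + 1 = sec²φ)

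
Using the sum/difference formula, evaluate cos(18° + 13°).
cos(18° + 13°) = cos 18° cos 13° - sin 18° sin 13° = 0.8572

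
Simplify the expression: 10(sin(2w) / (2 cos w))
10(sin(2w) / (2 cos w)) = 10(sin w) (using Double angle)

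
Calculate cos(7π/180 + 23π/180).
cos(7π/180 + 23π/180) = cos 7π/180 cos 23π/180 - sin 7π/180 sin 23π/180 = √3/2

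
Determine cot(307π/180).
cot(307π/180) = -0.7536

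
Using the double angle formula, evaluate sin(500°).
sin(500°) = 2 sin 250° cos 250° = 0.6428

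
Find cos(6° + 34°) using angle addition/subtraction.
cos(6° + 34°) = cos 6° cos 34° - sin 6° sin 34° = 0.766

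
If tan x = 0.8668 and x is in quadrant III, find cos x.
cos x = -0.7556 (using tan²x + 1 = sec²x)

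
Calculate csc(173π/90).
csc(173π/90) = -4.134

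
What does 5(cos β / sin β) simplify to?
5(cos β / sin β) = 5(cot β) (using Quotient identity)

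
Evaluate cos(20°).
cos(20°) = 0.9397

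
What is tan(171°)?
tan(171°) = -0.1584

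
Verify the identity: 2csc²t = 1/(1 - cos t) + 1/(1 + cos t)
RHS = [(1 + cos t) + (1 - cos t)] / [(1 - cos t)(1 + cos t)] = 2/(1 - cos²t) = 2/sin²t = 2csc²t = LHS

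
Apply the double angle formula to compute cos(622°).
cos(622°) = cos²311° - sin²311° = -0.1392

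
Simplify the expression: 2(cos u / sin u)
2(cos u / sin u) = 2(cot u) (using Quotient identity)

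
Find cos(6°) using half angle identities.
cos(6°) = √((1 + cos 12°)/2) = 0.9945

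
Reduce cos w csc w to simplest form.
cos w csc w = cot w (using Reciprocal + quotient)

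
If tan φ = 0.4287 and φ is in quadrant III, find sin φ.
sin φ = -0.394 (using tan²φ + 1 = sec²φ)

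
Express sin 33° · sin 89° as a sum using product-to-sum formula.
sin 33° sin 89° = (1/2)[cos(33°-89°) - cos(33°+89°)]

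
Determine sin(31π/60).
sin(31π/60) = 0.9986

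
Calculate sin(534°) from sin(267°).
sin(534°) = 2 sin 267° cos 267° = 0.1045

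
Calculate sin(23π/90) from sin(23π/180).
sin(23π/90) = 2 sin 23π/180 cos 23π/180 = 0.7193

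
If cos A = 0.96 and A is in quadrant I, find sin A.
sin A = 0.28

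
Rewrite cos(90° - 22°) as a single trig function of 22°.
cos(90° - 22°) = sin(22°)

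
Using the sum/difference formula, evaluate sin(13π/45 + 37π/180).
sin(13π/45 + 37π/180) = sin 13π/45 cos 37π/180 + cos 13π/45 sin 37π/180 = 0.9998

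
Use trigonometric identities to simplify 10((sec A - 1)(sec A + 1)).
10((sec A - 1)(sec A + 1)) = 10(tan²A) (using Diff. of squares)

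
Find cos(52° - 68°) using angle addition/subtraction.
cos(52° - 68°) = cos 52° cos 68° + sin 52° sin 68° = 0.9613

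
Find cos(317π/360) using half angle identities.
cos(317π/360) = -√((1 + cos 317π/180)/2) = -0.9304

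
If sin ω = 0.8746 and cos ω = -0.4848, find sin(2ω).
sin(2ω) = 2 sin ω cos ω = -0.848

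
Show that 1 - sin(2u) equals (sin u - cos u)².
RHS = sin²u - 2 sin u cos u + cos²u = (sin²u + cos²u) - 2 sin u cos u = 1 - sin(2u) = LHS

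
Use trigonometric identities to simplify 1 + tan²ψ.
1 + tan²ψ = sec²ψ (using Pythagorean identity)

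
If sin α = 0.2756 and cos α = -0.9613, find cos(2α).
cos(2α) = cos²α - sin²α = 0.8481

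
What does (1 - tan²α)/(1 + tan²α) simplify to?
(1 - tan²α)/(1 + tan²α) = cos(2α) (using Double angle)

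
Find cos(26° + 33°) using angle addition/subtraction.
cos(26° + 33°) = cos 26° cos 33° - sin 26° sin 33° = 0.515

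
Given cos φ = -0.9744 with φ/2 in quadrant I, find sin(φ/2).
sin(φ/2) = ±√((1 - cos φ)/2); positive since φ/2 ∈ QI, so sin(φ/2) = 0.9936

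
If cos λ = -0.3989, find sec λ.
sec λ = 1/cos λ = -2.507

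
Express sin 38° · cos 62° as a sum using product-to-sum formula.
sin 38° cos 62° = (1/2)[sin(38°+62°) + sin(38°-62°)]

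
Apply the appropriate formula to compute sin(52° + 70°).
sin(52° + 70°) = sin 52° cos 70° + cos 52° sin 70° = 0.848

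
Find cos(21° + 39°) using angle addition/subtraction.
cos(21° + 39°) = cos 21° cos 39° - sin 21° sin 39° = 1/2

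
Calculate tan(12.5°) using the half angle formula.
tan(12.5°) = sin 25° / (1 + cos 25°) = 0.2217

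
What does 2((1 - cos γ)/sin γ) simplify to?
2((1 - cos γ)/sin γ) = 2(tan(γ/2)) (using Half angle)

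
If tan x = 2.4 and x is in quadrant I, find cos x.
cos x = 0.3846 (using tan²x + 1 = sec²x)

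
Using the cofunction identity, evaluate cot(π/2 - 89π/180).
cot(π/2 - 89π/180) = tan(89π/180) = 57.29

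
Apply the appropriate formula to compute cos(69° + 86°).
cos(69° + 86°) = cos 69° cos 86° - sin 69° sin 86° = -0.9063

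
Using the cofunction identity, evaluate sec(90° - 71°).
sec(90° - 71°) = csc(71°) = 1.058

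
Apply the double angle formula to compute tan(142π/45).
tan(142π/45) = 2 tan 71π/45 / (1 - tan²71π/45) = 0.5317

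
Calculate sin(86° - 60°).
sin(86° - 60°) = sin 86° cos 60° - cos 86° sin 60° = 0.4384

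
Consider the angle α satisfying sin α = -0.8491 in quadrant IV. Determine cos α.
cos α = √(1 - sin²α) = 0.5282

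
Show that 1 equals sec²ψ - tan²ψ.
RHS = 1/cos²ψ - sin²ψ/cos²ψ = (1 - sin²ψ)/cos²ψ = cos²ψ/cos²ψ = 1 = LHS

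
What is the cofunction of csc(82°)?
csc(82°) = sec(90° - 82°) = sec(8°)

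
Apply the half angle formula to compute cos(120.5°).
cos(120.5°) = -√((1 + cos 241°)/2) = -0.5075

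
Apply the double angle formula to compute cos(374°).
cos(374°) = cos²187° - sin²187° = 0.9703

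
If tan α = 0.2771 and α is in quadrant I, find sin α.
sin α = 0.267 (using tan²α + 1 = sec²α)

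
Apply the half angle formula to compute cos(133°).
cos(133°) = -√((1 + cos 266°)/2) = -0.682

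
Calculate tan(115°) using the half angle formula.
tan(115°) = sin 230° / (1 + cos 230°) = -2.145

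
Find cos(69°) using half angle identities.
cos(69°) = √((1 + cos 138°)/2) = 0.3584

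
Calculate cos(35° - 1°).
cos(35° - 1°) = cos 35° cos 1° + sin 35° sin 1° = 0.829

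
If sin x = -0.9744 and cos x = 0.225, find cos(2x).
cos(2x) = cos²x - sin²x = -0.8988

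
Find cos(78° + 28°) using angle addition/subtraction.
cos(78° + 28°) = cos 78° cos 28° - sin 78° sin 28° = -0.2756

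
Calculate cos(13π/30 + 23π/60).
cos(13π/30 + 23π/60) = cos 13π/30 cos 23π/60 - sin 13π/30 sin 23π/60 = -0.8387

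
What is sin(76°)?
sin(76°) = 0.9703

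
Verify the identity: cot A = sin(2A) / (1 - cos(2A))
RHS = 2 sin A cos A / (2sin²A) = cos A/sin A = cot A = LHS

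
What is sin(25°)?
sin(25°) = 0.4226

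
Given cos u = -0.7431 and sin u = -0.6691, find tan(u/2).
tan(u/2) = sin u / (1 + cos u) = -2.605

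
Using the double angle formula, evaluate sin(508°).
sin(508°) = 2 sin 254° cos 254° = 0.5299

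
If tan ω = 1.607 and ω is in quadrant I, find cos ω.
cos ω = 0.5283 (using tan²ω + 1 = sec²ω)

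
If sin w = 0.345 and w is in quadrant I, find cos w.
cos w = 0.9386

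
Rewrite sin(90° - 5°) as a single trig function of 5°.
sin(90° - 5°) = cos(5°)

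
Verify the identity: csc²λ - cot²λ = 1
LHS = 1/sin²λ - cos²λ/sin²λ = (1 - cos²λ)/sin²λ = sin²λ/sin²λ = 1 = RHS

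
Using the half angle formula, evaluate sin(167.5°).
sin(167.5°) = √((1 - cos 335°)/2) = 0.2164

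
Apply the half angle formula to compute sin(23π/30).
sin(23π/30) = √((1 - cos 23π/15)/2) = 0.6691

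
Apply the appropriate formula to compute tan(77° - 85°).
tan(77° - 85°) = (tan 77° - tan 85°)/(1 + tan 77° tan 85°) = -0.1405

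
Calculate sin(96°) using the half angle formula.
sin(96°) = √((1 - cos 192°)/2) = 0.9945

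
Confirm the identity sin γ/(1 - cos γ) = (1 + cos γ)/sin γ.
LHS = sin γ(1 + cos γ) / ((1 - cos γ)(1 + cos γ)) = sin γ(1 + cos γ) / (1 - cos²γ) = sin γ(1 + cos γ) / sin²γ = (1 + cos γ)/sin γ = RHS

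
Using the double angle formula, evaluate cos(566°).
cos(566°) = cos²283° - sin²283° = -0.8988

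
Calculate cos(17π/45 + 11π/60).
cos(17π/45 + 11π/60) = cos 17π/45 cos 11π/60 - sin 17π/45 sin 11π/60 = -0.1908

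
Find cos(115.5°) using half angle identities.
cos(115.5°) = -√((1 + cos 231°)/2) = -0.4305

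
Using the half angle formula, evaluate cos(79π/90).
cos(79π/90) = -√((1 + cos 79π/45)/2) = -0.9272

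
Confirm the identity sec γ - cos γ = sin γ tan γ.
LHS = 1/cos γ - cos γ = (1 - cos²γ)/cos γ = sin²γ/cos γ = sin γ · (sin γ/cos γ) = sin γ tan γ = RHS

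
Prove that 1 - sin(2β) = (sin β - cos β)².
RHS = sin²β - 2 sin β cos β + cos²β = (sin²β + cos²β) - 2 sin β cos β = 1 - sin(2β) = LHS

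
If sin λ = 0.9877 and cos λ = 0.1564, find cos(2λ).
cos(2λ) = cos²λ - sin²λ = -0.9511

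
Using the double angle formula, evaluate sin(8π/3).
sin(8π/3) = 2 sin 4π/3 cos 4π/3 = √3/2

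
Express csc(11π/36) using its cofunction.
csc(11π/36) = sec(π/2 - 11π/36) = sec(7π/36)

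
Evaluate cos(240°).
cos(240°) = -1/2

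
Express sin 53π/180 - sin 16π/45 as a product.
sin 53π/180 - sin 16π/45 = 2 cos(13π/40) sin(-11π/360)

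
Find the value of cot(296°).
cot(296°) = -0.4877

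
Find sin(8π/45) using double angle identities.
sin(8π/45) = 2 sin 4π/45 cos 4π/45 = 0.5299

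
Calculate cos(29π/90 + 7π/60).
cos(29π/90 + 7π/60) = cos 29π/90 cos 7π/60 - sin 29π/90 sin 7π/60 = 0.1908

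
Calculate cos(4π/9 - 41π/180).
cos(4π/9 - 41π/180) = cos 4π/9 cos 41π/180 + sin 4π/9 sin 41π/180 = 0.7771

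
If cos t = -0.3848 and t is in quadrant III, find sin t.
sin t = -0.923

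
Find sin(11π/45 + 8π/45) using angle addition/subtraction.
sin(11π/45 + 8π/45) = sin 11π/45 cos 8π/45 + cos 11π/45 sin 8π/45 = 0.9703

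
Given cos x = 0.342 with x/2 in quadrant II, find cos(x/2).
cos(x/2) = ±√((1 + cos x)/2); negative since x/2 ∈ QII, so cos(x/2) = -0.8191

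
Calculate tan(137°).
tan(137°) = -0.9325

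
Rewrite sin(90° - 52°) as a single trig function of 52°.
sin(90° - 52°) = cos(52°)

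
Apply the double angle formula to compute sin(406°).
sin(406°) = 2 sin 203° cos 203° = 0.7193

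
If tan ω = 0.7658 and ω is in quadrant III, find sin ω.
sin ω = -0.608 (using tan²ω + 1 = sec²ω)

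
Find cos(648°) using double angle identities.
cos(648°) = cos²324° - sin²324° = 0.309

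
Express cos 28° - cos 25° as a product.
cos 28° - cos 25° = -2 sin(26.5°) sin(1.5°)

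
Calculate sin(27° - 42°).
sin(27° - 42°) = sin 27° cos 42° - cos 27° sin 42° = -(√6-√2)/4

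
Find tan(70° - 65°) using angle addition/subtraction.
tan(70° - 65°) = (tan 70° - tan 65°)/(1 + tan 70° tan 65°) = 0.08749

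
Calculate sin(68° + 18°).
sin(68° + 18°) = sin 68° cos 18° + cos 68° sin 18° = 0.9976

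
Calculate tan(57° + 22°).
tan(57° + 22°) = (tan 57° + tan 22°)/(1 - tan 57° tan 22°) = 5.145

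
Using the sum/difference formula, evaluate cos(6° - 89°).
cos(6° - 89°) = cos 6° cos 89° + sin 6° sin 89° = 0.1219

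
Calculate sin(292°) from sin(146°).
sin(292°) = 2 sin 146° cos 146° = -0.9272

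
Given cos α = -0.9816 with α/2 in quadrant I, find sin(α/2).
sin(α/2) = ±√((1 - cos α)/2); positive since α/2 ∈ QI, so sin(α/2) = 0.9954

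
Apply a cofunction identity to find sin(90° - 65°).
sin(90° - 65°) = cos(65°) = 0.4226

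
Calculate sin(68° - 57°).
sin(68° - 57°) = sin 68° cos 57° - cos 68° sin 57° = 0.1908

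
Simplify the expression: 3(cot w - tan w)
3(cot w - tan w) = 3(2 cot(2w)) (using Double angle)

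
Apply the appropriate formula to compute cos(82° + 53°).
cos(82° + 53°) = cos 82° cos 53° - sin 82° sin 53° = -√2/2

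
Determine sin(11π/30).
sin(11π/30) = 0.9135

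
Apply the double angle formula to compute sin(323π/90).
sin(323π/90) = 2 sin 323π/180 cos 323π/180 = -0.9613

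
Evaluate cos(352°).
cos(352°) = 0.9903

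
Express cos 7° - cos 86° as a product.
cos 7° - cos 86° = -2 sin(46.5°) sin(-39.5°)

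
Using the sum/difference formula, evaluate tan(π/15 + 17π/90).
tan(π/15 + 17π/90) = (tan π/15 + tan 17π/90)/(1 - tan π/15 tan 17π/90) = 1.036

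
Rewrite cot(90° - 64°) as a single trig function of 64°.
cot(90° - 64°) = tan(64°)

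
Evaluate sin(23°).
sin(23°) = 0.3907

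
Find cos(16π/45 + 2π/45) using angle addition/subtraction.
cos(16π/45 + 2π/45) = cos 16π/45 cos 2π/45 - sin 16π/45 sin 2π/45 = 0.309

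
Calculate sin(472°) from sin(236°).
sin(472°) = 2 sin 236° cos 236° = 0.9272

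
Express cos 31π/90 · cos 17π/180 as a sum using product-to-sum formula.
cos 31π/90 cos 17π/180 = (1/2)[cos(31π/90-17π/180) + cos(31π/90+17π/180)]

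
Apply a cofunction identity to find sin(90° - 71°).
sin(90° - 71°) = cos(71°) = 0.3256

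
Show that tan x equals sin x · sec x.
RHS = sin x · (1/cos x) = sin x/cos x = tan x = LHS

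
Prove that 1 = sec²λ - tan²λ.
RHS = 1/cos²λ - sin²λ/cos²λ = (1 - sin²λ)/cos²λ = cos²λ/cos²λ = 1 = LHS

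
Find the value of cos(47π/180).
cos(47π/180) = 0.682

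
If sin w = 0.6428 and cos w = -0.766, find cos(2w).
cos(2w) = cos²w - sin²w = 0.1736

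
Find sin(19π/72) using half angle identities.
sin(19π/72) = √((1 - cos 19π/36)/2) = 0.7373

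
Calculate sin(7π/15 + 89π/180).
sin(7π/15 + 89π/180) = sin 7π/15 cos 89π/180 + cos 7π/15 sin 89π/180 = 0.1219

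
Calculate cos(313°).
cos(313°) = 0.682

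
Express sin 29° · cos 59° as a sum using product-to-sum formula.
sin 29° cos 59° = (1/2)[sin(29°+59°) + sin(29°-59°)]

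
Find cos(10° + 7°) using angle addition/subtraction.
cos(10° + 7°) = cos 10° cos 7° - sin 10° sin 7° = 0.9563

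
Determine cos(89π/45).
cos(89π/45) = 0.9976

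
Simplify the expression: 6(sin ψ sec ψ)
6(sin ψ sec ψ) = 6(tan ψ) (using Reciprocal + quotient)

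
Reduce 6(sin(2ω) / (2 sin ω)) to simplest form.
6(sin(2ω) / (2 sin ω)) = 6(cos ω) (using Double angle)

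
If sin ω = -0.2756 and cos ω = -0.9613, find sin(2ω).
sin(2ω) = 2 sin ω cos ω = 0.5299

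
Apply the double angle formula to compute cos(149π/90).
cos(149π/90) = cos²149π/180 - sin²149π/180 = 0.4695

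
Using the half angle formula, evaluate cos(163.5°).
cos(163.5°) = -√((1 + cos 327°)/2) = -0.9588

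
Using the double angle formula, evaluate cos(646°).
cos(646°) = 1 - 2sin²323° = 0.2756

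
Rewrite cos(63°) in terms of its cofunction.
cos(63°) = sin(90° - 63°) = sin(27°)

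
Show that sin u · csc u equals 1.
LHS = sin u · (1/sin u) = 1 = RHS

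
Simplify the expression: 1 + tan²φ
1 + tan²φ = sec²φ (using Pythagorean identity)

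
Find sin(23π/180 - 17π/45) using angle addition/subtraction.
sin(23π/180 - 17π/45) = sin 23π/180 cos 17π/45 - cos 23π/180 sin 17π/45 = -√2/2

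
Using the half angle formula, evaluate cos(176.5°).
cos(176.5°) = -√((1 + cos 353°)/2) = -0.9981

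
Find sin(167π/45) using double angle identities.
sin(167π/45) = 2 sin 167π/90 cos 167π/90 = -0.788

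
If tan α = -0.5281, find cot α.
cot α = 1/tan α = -1.894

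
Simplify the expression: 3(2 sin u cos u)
3(2 sin u cos u) = 3(sin(2u)) (using Double angle)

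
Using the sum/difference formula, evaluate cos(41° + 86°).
cos(41° + 86°) = cos 41° cos 86° - sin 41° sin 86° = -0.6018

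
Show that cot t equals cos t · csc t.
RHS = cos t · (1/sin t) = cos t/sin t = cot t = LHS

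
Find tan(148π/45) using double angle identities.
tan(148π/45) = 2 tan 74π/45 / (1 - tan²74π/45) = 1.28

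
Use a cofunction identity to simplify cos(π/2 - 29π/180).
cos(π/2 - 29π/180) = sin(29π/180)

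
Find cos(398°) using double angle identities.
cos(398°) = 2cos²199° - 1 = 0.788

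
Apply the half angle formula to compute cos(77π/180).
cos(77π/180) = √((1 + cos 77π/90)/2) = 0.225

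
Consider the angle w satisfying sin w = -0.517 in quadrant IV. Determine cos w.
cos w = √(1 - sin²w) = 0.856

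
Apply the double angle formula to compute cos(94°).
cos(94°) = cos²47° - sin²47° = -0.06976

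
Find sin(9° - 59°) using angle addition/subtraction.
sin(9° - 59°) = sin 9° cos 59° - cos 9° sin 59° = -0.766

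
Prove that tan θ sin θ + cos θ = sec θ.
LHS = sin²θ/cos θ + cos θ = (sin²θ + cos²θ)/cos θ = 1/cos θ = sec θ = RHS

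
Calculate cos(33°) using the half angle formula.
cos(33°) = √((1 + cos 66°)/2) = 0.8387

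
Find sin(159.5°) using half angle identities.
sin(159.5°) = √((1 - cos 319°)/2) = 0.3502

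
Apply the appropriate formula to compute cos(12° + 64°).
cos(12° + 64°) = cos 12° cos 64° - sin 12° sin 64° = 0.2419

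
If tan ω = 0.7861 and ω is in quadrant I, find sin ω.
sin ω = 0.618 (using tan²ω + 1 = sec²ω)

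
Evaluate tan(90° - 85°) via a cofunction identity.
tan(90° - 85°) = cot(85°) = 0.08749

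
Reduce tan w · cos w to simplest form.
tan w · cos w = sin w (using Quotient identity)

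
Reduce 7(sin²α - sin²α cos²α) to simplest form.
7(sin²α - sin²α cos²α) = 7(sin⁴α) (using Factoring)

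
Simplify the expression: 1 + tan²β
1 + tan²β = sec²β (using Pythagorean identity)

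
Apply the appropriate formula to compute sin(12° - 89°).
sin(12° - 89°) = sin 12° cos 89° - cos 12° sin 89° = -0.9744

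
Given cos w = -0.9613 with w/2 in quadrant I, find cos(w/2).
cos(w/2) = ±√((1 + cos w)/2); positive since w/2 ∈ QI, so cos(w/2) = 0.1391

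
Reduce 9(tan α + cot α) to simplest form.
9(tan α + cot α) = 9(sec α csc α) (using Quotient identities)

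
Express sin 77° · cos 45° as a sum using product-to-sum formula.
sin 77° cos 45° = (1/2)[sin(77°+45°) + sin(77°-45°)]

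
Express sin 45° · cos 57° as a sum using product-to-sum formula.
sin 45° cos 57° = (1/2)[sin(45°+57°) + sin(45°-57°)]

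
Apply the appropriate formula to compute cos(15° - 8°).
cos(15° - 8°) = cos 15° cos 8° + sin 15° sin 8° = 0.9925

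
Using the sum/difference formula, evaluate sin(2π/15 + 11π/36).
sin(2π/15 + 11π/36) = sin 2π/15 cos 11π/36 + cos 2π/15 sin 11π/36 = 0.9816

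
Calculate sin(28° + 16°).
sin(28° + 16°) = sin 28° cos 16° + cos 28° sin 16° = 0.6947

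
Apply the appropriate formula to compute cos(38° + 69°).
cos(38° + 69°) = cos 38° cos 69° - sin 38° sin 69° = -0.2924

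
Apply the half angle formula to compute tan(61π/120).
tan(61π/120) = sin 61π/60 / (1 + cos 61π/60) = -38.19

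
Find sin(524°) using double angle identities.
sin(524°) = 2 sin 262° cos 262° = 0.2756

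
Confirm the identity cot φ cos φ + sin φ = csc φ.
LHS = cos²φ/sin φ + sin φ = (cos²φ + sin²φ)/sin φ = 1/sin φ = csc φ = RHS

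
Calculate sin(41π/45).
sin(41π/45) = 0.2756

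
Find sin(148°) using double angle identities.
sin(148°) = 2 sin 74° cos 74° = 0.5299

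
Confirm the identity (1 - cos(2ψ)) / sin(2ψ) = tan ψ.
LHS = 2sin²ψ / (2 sin ψ cos ψ) = sin ψ/cos ψ = tan ψ = RHS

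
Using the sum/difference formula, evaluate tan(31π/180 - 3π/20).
tan(31π/180 - 3π/20) = (tan 31π/180 - tan 3π/20)/(1 + tan 31π/180 tan 3π/20) = 0.06993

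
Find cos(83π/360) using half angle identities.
cos(83π/360) = √((1 + cos 83π/180)/2) = 0.749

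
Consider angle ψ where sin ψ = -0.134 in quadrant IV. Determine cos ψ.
cos ψ = √(1 - sin²ψ) = 0.991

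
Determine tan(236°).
tan(236°) = 1.483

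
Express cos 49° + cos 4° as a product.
cos 49° + cos 4° = 2 cos(26.5°) cos(22.5°)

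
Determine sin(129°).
sin(129°) = 0.7771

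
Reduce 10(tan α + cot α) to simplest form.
10(tan α + cot α) = 10(sec α csc α) (using Quotient identities)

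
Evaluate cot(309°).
cot(309°) = -0.8098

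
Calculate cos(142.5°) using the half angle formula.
cos(142.5°) = -√((1 + cos 285°)/2) = -0.7934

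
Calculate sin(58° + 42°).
sin(58° + 42°) = sin 58° cos 42° + cos 58° sin 42° = 0.9848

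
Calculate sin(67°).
sin(67°) = 0.9205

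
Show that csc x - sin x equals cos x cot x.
LHS = 1/sin x - sin x = (1 - sin²x)/sin x = cos²x/sin x = cos x · (cos x/sin x) = cos x cot x = RHS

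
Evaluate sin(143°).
sin(143°) = 0.6018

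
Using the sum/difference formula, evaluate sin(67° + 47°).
sin(67° + 47°) = sin 67° cos 47° + cos 67° sin 47° = 0.9135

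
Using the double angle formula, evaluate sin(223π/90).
sin(223π/90) = 2 sin 223π/180 cos 223π/180 = 0.9976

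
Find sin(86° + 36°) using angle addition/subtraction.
sin(86° + 36°) = sin 86° cos 36° + cos 86° sin 36° = 0.848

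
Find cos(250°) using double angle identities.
cos(250°) = 1 - 2sin²125° = -0.342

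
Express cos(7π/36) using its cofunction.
cos(7π/36) = sin(π/2 - 7π/36) = sin(11π/36)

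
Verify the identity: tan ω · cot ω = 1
LHS = (sin ω/cos ω) · (cos ω/sin ω) = 1 = RHS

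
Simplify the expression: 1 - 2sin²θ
1 - 2sin²θ = cos(2θ) (using Double angle)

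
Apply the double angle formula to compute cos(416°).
cos(416°) = cos²208° - sin²208° = 0.5592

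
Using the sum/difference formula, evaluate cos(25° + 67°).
cos(25° + 67°) = cos 25° cos 67° - sin 25° sin 67° = -0.0349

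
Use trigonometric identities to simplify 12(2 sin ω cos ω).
12(2 sin ω cos ω) = 12(sin(2ω)) (using Double angle)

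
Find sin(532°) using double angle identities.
sin(532°) = 2 sin 266° cos 266° = 0.1392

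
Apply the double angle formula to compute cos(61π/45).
cos(61π/45) = 2cos²61π/90 - 1 = -0.4384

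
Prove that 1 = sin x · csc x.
RHS = sin x · (1/sin x) = 1 = LHS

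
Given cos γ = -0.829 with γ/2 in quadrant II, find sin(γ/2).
sin(γ/2) = ±√((1 - cos γ)/2); positive since γ/2 ∈ QII, so sin(γ/2) = 0.9563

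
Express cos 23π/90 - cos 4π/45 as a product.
cos 23π/90 - cos 4π/45 = -2 sin(31π/180) sin(π/12)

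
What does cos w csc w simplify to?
cos w csc w = cot w (using Reciprocal + quotient)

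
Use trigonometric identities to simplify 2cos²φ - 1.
2cos²φ - 1 = cos(2φ) (using Double angle)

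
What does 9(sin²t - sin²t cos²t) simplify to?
9(sin²t - sin²t cos²t) = 9(sin⁴t) (using Factoring)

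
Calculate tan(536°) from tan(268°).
tan(536°) = 2 tan 268° / (1 - tan²268°) = -0.06993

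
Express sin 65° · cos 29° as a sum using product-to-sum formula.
sin 65° cos 29° = (1/2)[sin(65°+29°) + sin(65°-29°)]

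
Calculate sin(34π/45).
sin(34π/45) = 0.6947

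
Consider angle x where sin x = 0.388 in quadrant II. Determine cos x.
cos x = ±√(1 - sin²x) = -0.9217 (negative in QII)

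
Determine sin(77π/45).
sin(77π/45) = -0.788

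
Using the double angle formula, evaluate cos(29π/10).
cos(29π/10) = cos²29π/20 - sin²29π/20 = -0.9511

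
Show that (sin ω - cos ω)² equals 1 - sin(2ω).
LHS = sin²ω - 2 sin ω cos ω + cos²ω = (sin²ω + cos²ω) - 2 sin ω cos ω = 1 - sin(2ω) = RHS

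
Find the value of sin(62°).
sin(62°) = 0.8829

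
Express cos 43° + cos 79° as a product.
cos 43° + cos 79° = 2 cos(61°) cos(-18°)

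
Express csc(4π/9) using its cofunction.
csc(4π/9) = sec(π/2 - 4π/9) = sec(π/18)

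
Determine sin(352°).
sin(352°) = -0.1392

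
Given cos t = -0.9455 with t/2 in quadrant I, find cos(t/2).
cos(t/2) = ±√((1 + cos t)/2); positive since t/2 ∈ QI, so cos(t/2) = 0.1651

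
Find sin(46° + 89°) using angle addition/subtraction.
sin(46° + 89°) = sin 46° cos 89° + cos 46° sin 89° = √2/2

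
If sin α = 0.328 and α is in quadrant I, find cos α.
cos α = 0.9447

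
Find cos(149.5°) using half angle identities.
cos(149.5°) = -√((1 + cos 299°)/2) = -0.8616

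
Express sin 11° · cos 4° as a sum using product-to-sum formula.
sin 11° cos 4° = (1/2)[sin(11°+4°) + sin(11°-4°)]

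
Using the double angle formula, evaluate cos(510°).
cos(510°) = 2cos²255° - 1 = -√3/2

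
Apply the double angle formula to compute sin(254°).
sin(254°) = 2 sin 127° cos 127° = -0.9613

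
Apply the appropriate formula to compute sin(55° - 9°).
sin(55° - 9°) = sin 55° cos 9° - cos 55° sin 9° = 0.7193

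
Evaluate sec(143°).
sec(143°) = -1.252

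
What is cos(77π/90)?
cos(77π/90) = -0.8988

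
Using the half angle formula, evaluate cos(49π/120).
cos(49π/120) = √((1 + cos 49π/60)/2) = 0.284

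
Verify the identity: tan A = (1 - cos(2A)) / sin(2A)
RHS = 2sin²A / (2 sin A cos A) = sin A/cos A = tan A = LHS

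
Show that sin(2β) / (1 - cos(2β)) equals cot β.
LHS = 2 sin β cos β / (2sin²β) = cos β/sin β = cot β = RHS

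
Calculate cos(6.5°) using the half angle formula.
cos(6.5°) = √((1 + cos 13°)/2) = 0.9936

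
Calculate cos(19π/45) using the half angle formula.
cos(19π/45) = √((1 + cos 38π/45)/2) = 0.2419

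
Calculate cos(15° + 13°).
cos(15° + 13°) = cos 15° cos 13° - sin 15° sin 13° = 0.8829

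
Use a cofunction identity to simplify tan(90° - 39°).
tan(90° - 39°) = cot(39°)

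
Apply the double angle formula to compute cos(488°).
cos(488°) = cos²244° - sin²244° = -0.6157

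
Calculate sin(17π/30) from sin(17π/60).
sin(17π/30) = 2 sin 17π/60 cos 17π/60 = 0.9781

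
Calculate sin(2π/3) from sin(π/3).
sin(2π/3) = 2 sin π/3 cos π/3 = √3/2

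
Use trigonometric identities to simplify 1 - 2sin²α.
1 - 2sin²α = cos(2α) (using Double angle)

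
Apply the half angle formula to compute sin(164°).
sin(164°) = √((1 - cos 328°)/2) = 0.2756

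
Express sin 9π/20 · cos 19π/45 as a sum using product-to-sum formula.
sin 9π/20 cos 19π/45 = (1/2)[sin(9π/20+19π/45) + sin(9π/20-19π/45)]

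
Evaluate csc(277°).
csc(277°) = -1.008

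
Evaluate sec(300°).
sec(300°) = 2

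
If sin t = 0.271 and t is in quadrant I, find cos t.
cos t = 0.9626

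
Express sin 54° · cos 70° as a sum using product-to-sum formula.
sin 54° cos 70° = (1/2)[sin(54°+70°) + sin(54°-70°)]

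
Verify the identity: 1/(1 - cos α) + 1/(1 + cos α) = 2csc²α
LHS = [(1 + cos α) + (1 - cos α)] / [(1 - cos α)(1 + cos α)] = 2/(1 - cos²α) = 2/sin²α = 2csc²α = RHS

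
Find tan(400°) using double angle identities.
tan(400°) = 2 tan 200° / (1 - tan²200°) = 0.8391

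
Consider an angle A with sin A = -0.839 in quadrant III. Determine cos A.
cos A = ±√(1 - sin²A) = -0.5441 (negative in QIII)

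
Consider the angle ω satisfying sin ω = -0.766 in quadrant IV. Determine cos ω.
cos ω = √(1 - sin²ω) = 0.6428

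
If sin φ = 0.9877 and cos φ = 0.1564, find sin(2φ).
sin(2φ) = 2 sin φ cos φ = 0.309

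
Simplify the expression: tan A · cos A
tan A · cos A = sin A (using Quotient identity)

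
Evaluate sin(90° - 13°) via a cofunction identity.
sin(90° - 13°) = cos(13°) = 0.9744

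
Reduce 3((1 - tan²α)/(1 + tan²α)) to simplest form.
3((1 - tan²α)/(1 + tan²α)) = 3(cos(2α)) (using Double angle)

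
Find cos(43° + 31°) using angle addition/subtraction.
cos(43° + 31°) = cos 43° cos 31° - sin 43° sin 31° = 0.2756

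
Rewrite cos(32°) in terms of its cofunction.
cos(32°) = sin(90° - 32°) = sin(58°)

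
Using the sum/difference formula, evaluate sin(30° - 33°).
sin(30° - 33°) = sin 30° cos 33° - cos 30° sin 33° = -0.05234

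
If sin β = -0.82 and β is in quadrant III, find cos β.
cos β = -0.5724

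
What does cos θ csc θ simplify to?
cos θ csc θ = cot θ (using Reciprocal + quotient)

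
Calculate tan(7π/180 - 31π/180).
tan(7π/180 - 31π/180) = (tan 7π/180 - tan 31π/180)/(1 + tan 7π/180 tan 31π/180) = -0.4452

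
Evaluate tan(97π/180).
tan(97π/180) = -8.144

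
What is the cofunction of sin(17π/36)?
sin(17π/36) = cos(π/2 - 17π/36) = cos(π/36)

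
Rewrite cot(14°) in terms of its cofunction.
cot(14°) = tan(90° - 14°) = tan(76°)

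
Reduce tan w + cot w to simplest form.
tan w + cot w = sec w csc w (using Quotient identities)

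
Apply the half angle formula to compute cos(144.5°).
cos(144.5°) = -√((1 + cos 289°)/2) = -0.8141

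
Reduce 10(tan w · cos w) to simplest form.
10(tan w · cos w) = 10(sin w) (using Quotient identity)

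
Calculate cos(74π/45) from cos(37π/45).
cos(74π/45) = cos²37π/45 - sin²37π/45 = 0.4384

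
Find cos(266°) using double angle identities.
cos(266°) = 2cos²133° - 1 = -0.06976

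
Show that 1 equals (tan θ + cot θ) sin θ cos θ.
RHS = (sin θ/cos θ + cos θ/sin θ) sin θ cos θ = ((sin²θ + cos²θ)/(sin θ cos θ)) · sin θ cos θ = sin²θ + cos²θ = 1 = LHS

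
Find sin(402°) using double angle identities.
sin(402°) = 2 sin 201° cos 201° = 0.6691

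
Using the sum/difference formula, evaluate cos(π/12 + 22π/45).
cos(π/12 + 22π/45) = cos π/12 cos 22π/45 - sin π/12 sin 22π/45 = -0.225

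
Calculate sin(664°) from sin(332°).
sin(664°) = 2 sin 332° cos 332° = -0.829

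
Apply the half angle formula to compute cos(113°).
cos(113°) = -√((1 + cos 226°)/2) = -0.3907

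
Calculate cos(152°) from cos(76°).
cos(152°) = cos²76° - sin²76° = -0.8829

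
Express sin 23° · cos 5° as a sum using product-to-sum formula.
sin 23° cos 5° = (1/2)[sin(23°+5°) + sin(23°-5°)]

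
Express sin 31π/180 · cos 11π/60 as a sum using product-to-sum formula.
sin 31π/180 cos 11π/60 = (1/2)[sin(31π/180+11π/60) + sin(31π/180-11π/60)]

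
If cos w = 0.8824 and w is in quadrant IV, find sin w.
sin w = -0.4705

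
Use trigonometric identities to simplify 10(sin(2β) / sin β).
10(sin(2β) / sin β) = 10(2 cos β) (using Double angle)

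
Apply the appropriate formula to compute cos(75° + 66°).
cos(75° + 66°) = cos 75° cos 66° - sin 75° sin 66° = -0.7771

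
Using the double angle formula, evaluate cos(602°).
cos(602°) = 1 - 2sin²301° = -0.4695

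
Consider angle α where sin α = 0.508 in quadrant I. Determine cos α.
cos α = √(1 - sin²α) = 0.8614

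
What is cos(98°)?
cos(98°) = -0.1392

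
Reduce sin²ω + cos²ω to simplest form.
sin²ω + cos²ω = 1 (using Pythagorean identity)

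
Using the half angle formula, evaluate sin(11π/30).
sin(11π/30) = √((1 - cos 11π/15)/2) = 0.9135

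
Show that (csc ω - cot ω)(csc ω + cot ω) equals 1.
LHS = csc²ω - cot²ω = (1 + cot²ω) - cot²ω = 1 = RHS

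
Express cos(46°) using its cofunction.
cos(46°) = sin(90° - 46°) = sin(44°)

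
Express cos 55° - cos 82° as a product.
cos 55° - cos 82° = -2 sin(68.5°) sin(-13.5°)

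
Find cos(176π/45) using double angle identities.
cos(176π/45) = cos²88π/45 - sin²88π/45 = 0.9613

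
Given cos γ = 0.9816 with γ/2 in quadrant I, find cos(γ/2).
cos(γ/2) = ±√((1 + cos γ)/2); positive since γ/2 ∈ QI, so cos(γ/2) = 0.9954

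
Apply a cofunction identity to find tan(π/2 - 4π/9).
tan(π/2 - 4π/9) = cot(4π/9) = 0.1763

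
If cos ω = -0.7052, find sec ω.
sec ω = 1/cos ω = -1.418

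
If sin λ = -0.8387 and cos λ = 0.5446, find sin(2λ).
sin(2λ) = 2 sin λ cos λ = -0.9135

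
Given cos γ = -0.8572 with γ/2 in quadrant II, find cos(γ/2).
cos(γ/2) = ±√((1 + cos γ)/2); negative since γ/2 ∈ QII, so cos(γ/2) = -0.2672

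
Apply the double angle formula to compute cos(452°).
cos(452°) = cos²226° - sin²226° = -0.0349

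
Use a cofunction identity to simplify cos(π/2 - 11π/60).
cos(π/2 - 11π/60) = sin(11π/60)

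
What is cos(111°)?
cos(111°) = -0.3584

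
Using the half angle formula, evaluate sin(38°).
sin(38°) = √((1 - cos 76°)/2) = 0.6157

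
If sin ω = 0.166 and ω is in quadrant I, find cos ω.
cos ω = 0.9861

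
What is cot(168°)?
cot(168°) = -4.705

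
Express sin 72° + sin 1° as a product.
sin 72° + sin 1° = 2 sin(36.5°) cos(35.5°)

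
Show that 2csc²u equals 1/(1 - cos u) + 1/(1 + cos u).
RHS = [(1 + cos u) + (1 - cos u)] / [(1 - cos u)(1 + cos u)] = 2/(1 - cos²u) = 2/sin²u = 2csc²u = LHS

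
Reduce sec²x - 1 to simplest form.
sec²x - 1 = tan²x (using Pythagorean identity)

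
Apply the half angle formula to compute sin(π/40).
sin(π/40) = √((1 - cos π/20)/2) = 0.07846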